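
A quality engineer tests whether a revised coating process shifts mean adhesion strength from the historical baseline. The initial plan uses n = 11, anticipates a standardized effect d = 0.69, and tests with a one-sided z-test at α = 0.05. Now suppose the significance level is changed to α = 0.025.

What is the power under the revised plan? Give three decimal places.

Power ≈ 0.629

δ = d·√n = 0.69 × √11 = 2.2885 (unchanged). New critical value: z_{0.025} = 1.960.
Revised power = P(Z > 1.960 − δ) = Φ(0.329) = 0.6287.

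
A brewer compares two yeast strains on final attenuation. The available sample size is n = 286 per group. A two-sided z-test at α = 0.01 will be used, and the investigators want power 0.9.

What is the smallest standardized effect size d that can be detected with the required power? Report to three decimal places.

d ≈ 0.323

Required noncentrality: δ = z_{0.005} + z_{0.10} = 2.576 + 1.282 = 3.857.
(Lower-tail contribution to power is negligible for δ > 0.)
δ = d·√(n/2) ⇒ d = δ/√(n/2) = 3.857/√(286/2) = 0.3226.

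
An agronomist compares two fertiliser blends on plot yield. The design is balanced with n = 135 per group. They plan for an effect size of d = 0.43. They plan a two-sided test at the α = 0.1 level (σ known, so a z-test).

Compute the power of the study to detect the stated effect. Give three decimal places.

Noncentrality parameter: δ = d·√(n/2) = 0.43 × √(135/2) = 3.5328
Critical value for a two-sided test at α = 0.1: z_{α/2} = 1.645.
Power = Φ(δ − 1.645) + Φ(−δ − 1.645) = Φ(1.888) + Φ(-5.178) = 0.9705 + 0.0000 = 0.9705.

Power ≈ 0.970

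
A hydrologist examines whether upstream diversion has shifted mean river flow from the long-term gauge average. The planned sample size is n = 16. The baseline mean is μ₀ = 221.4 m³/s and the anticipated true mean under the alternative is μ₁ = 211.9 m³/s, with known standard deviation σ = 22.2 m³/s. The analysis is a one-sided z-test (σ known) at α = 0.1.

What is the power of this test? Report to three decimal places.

Power ≈ 0.666

Standardized effect: d = |μ₁ − μ₀| / σ = |211.9 − 221.4| / 22.2 = 0.4279
Noncentrality parameter: λ = d·√n = 0.4279 × √16 = 1.7117
One-sided α = 0.1 → critical value z_{0.1} = 1.282.
Power = Φ(λ − 1.282) = Φ(0.430) = 0.6665.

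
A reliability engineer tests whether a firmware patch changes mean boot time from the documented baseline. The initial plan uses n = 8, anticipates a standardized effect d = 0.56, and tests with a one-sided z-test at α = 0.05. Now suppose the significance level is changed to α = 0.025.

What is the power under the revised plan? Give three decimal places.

δ = d·√n = 0.56 × √8 = 1.5839 (unchanged). New critical value: z_{0.025} = 1.960.
Revised power = P(Z > 1.960 − δ) = Φ(-0.376) = 0.3534.

Power ≈ 0.353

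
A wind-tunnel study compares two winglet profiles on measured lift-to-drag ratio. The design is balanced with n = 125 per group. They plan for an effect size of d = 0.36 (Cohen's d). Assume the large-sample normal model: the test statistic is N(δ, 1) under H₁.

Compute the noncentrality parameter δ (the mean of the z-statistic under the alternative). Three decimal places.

δ ≈ 2.846

δ = d·√(n/2) = 0.36 × √(125/2) = 2.8460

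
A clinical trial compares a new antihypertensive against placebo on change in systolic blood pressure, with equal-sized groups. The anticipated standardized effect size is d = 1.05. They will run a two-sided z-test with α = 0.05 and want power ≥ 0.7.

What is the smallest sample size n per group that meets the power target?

For power 0.7 need Φ(δ − z_{0.025}) = 0.7, so δ = z_{0.025} + z_{0.30} = 1.960 + 0.524 = 2.484.
(Ignoring the negligible lower-tail rejection probability gives the usual closed-form inversion.)
δ = d·√(n/2) ⇒ n = 2(δ/d)² = 2 × (2.484 / 1.05)² = 11.20.
Round up to the next whole unit.

n = 12 per group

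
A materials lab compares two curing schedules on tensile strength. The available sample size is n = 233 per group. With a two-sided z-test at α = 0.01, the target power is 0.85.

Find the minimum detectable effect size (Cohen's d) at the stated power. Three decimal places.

Required noncentrality: δ = z_{0.005} + z_{0.15} = 2.576 + 1.036 = 3.612.
(The second rejection-region term Φ(−δ − z_{α/2}) is negligible and dropped.)
δ = d·√(n/2) ⇒ d = δ/√(n/2) = 3.612/√(233/2) = 0.3347.

d ≈ 0.335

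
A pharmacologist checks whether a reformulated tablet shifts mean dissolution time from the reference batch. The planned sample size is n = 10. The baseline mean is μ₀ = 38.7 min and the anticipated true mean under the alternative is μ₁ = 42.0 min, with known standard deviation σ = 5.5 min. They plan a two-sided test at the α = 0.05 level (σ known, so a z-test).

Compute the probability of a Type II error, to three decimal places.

β ≈ 0.525

Standardized effect: d = |μ₁ − μ₀| / σ = |42.0 − 38.7| / 5.5 = 0.6000
Noncentrality parameter: δ = d·√n = 0.6000 × √10 = 1.8974
Two-sided α = 0.05 → critical value z_{0.025} = 1.960.
Power = Φ(δ − 1.960) + Φ(−δ − 1.960) = Φ(-0.063) + Φ(-3.857) = 0.4750 + 0.0001 = 0.4751.
Type II error: β = 1 − power = 1 − 0.4751 = 0.5249.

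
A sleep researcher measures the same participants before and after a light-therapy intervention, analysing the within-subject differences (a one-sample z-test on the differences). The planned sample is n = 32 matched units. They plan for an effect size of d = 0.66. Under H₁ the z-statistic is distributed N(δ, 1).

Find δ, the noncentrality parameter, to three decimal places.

The noncentrality parameter scales effect size by the design's sample-size factor: δ = d·√n = 0.66 × √32 = 3.7335

δ ≈ 3.734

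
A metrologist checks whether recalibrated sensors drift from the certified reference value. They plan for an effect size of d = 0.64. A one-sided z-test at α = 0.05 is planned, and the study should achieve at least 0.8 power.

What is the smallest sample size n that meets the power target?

n = 16

Set Φ(δ − 1.645) = 0.8; then δ − 1.645 = Φ⁻¹(0.8) = 0.842, giving δ = 2.486.
δ = d·√n ⇒ n = (δ/d)² = (2.486 / 0.64)² = 15.09.
Round up to the next whole unit.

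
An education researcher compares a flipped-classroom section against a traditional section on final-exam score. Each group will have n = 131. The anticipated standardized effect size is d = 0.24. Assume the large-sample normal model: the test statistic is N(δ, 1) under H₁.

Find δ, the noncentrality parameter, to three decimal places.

δ ≈ 1.942

δ = d·√(n/2) = 0.24 × √(131/2) = 1.9424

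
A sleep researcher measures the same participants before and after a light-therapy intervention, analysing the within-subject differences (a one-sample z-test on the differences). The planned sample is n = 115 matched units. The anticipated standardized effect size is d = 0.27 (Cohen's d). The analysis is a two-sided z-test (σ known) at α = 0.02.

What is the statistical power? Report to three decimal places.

Noncentrality parameter: δ = d·√n = 0.27 × √115 = 2.8954
Two-sided α = 0.02 → critical value z_{0.01} = 2.326.
Power = Φ(δ − 2.326) + Φ(−δ − 2.326) = Φ(0.569) + Φ(-5.222) = 0.7153 + 0.0000 = 0.7153.

Power ≈ 0.715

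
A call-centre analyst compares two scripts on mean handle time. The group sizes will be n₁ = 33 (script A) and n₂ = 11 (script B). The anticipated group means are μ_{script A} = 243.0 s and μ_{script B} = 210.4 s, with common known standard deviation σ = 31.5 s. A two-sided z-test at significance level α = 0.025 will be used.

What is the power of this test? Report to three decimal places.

Standardized effect: d = |μ_{script A} − μ_{script B}| / σ = |243.0 − 210.4| / 31.5 = 1.0349
Noncentrality parameter: δ = d / √(1/n₁ + 1/n₂) = 1.0349 / √(1/33 + 1/11) = 2.9726
Two-sided α = 0.025 → critical value z_{0.0125} = 2.241.
Power = Φ(δ − 2.241) + Φ(−δ − 2.241) = Φ(0.731) + Φ(-5.214) = 0.7677 + 0.0000 = 0.7677.

Power ≈ 0.768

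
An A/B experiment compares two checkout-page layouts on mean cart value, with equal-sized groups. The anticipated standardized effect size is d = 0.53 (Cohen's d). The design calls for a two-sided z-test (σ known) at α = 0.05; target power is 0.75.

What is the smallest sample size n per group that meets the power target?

n = 50 per group

For power 0.75 need Φ(δ − z_{0.025}) = 0.75, so δ = z_{0.025} + z_{0.25} = 1.960 + 0.674 = 2.634.
(For δ > 0 the lower-tail rejection region contributes negligibly to power, so the one-term inversion is standard.)
δ = d·√(n/2) ⇒ n = 2(δ/d)² = 2 × (2.634 / 0.53)² = 49.42.
Round up to the next whole unit.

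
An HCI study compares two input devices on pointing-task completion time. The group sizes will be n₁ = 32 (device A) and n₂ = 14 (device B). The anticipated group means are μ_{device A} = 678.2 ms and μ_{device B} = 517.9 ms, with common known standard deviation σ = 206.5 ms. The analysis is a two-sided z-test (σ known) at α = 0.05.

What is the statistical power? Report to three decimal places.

Power ≈ 0.678

Standardized effect: d = |μ_{device A} − μ_{device B}| / σ = |678.2 − 517.9| / 206.5 = 0.7763
Noncentrality parameter: δ = d / √(1/n₁ + 1/n₂) = 0.7763 / √(1/32 + 1/14) = 2.4226
Critical value for a two-sided test at α = 0.05: z_{α/2} = 1.960.
Power = Φ(δ − 1.960) + Φ(−δ − 1.960) = Φ(0.463) + Φ(-4.383) = 0.6782 + 0.0000 = 0.6782.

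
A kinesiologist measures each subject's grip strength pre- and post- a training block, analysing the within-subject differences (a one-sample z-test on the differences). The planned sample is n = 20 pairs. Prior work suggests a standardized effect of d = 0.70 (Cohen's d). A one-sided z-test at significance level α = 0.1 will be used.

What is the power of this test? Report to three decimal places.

Power ≈ 0.968

Noncentrality parameter: δ = d·√n = 0.70 × √20 = 3.1305
Critical value for a one-sided test at α = 0.1: z_α = 1.282.
Power = Φ(δ − 1.282) = Φ(1.849) = 0.9678.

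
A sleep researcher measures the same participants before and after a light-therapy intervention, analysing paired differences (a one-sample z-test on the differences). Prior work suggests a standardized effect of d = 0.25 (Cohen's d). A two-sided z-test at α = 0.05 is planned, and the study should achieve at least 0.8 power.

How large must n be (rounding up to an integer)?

For power 0.8 need Φ(δ − z_{0.025}) = 0.8, so δ = z_{0.025} + z_{0.20} = 1.960 + 0.842 = 2.802.
(The Φ(−δ − z_{α/2}) term is vanishingly small for δ > 0 and is dropped in the standard sample-size formula.)
δ = d·√n ⇒ n = (δ/d)² = (2.802 / 0.25)² = 125.58.
Round up to the next whole unit.

n = 126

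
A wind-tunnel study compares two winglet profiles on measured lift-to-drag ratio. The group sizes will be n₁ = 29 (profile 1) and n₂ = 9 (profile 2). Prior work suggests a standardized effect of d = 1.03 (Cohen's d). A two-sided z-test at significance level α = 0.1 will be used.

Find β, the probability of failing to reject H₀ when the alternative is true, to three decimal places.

β ≈ 0.146

Noncentrality parameter: δ = d / √(1/n₁ + 1/n₂) = 1.03 / √(1/29 + 1/9) = 2.6994
Two-sided α = 0.1 → critical value z_{0.05} = 1.645.
Power = Φ(δ − 1.645) + Φ(−δ − 1.645) = Φ(1.055) + Φ(-4.344) = 0.8542 + 0.0000 = 0.8542.
Type II error: β = 1 − power = 1 − 0.8542 = 0.1458.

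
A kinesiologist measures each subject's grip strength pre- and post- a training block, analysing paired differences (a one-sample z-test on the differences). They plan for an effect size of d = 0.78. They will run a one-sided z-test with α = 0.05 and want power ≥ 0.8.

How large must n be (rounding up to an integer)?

n = 11

For power 0.8 need Φ(δ − z_{0.05}) = 0.8, so δ = z_{0.05} + z_{0.20} = 1.645 + 0.842 = 2.486.
δ = d·√n ⇒ n = (δ/d)² = (2.486 / 0.78)² = 10.16.
Rounding up, n = 11.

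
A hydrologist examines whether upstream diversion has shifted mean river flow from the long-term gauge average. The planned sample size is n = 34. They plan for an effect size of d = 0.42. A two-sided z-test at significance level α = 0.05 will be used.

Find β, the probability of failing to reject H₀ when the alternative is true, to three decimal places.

β ≈ 0.312

Noncentrality parameter: δ = d·√n = 0.42 × √34 = 2.4490
Critical value for a two-sided test at α = 0.05: z_{α/2} = 1.960.
Power = Φ(δ − 1.960) + Φ(−δ − 1.960) = Φ(0.489) + Φ(-4.409) = 0.6876 + 0.0000 = 0.6876.
Type II error: β = 1 − power = 1 − 0.6876 = 0.3124.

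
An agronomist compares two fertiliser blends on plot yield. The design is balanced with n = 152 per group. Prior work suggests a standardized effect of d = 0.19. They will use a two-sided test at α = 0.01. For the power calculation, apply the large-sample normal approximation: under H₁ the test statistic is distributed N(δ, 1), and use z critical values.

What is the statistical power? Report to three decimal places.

Noncentrality parameter: λ = d·√(n/2) = 0.19 × √(152/2) = 1.6564
Critical value for a two-sided test at α = 0.01: z_{α/2} = 2.576.
Power = Φ(λ − 2.576) + Φ(−λ − 2.576) = Φ(-0.919) + Φ(-4.232) = 0.1789 + 0.0000 = 0.1789.

Power ≈ 0.179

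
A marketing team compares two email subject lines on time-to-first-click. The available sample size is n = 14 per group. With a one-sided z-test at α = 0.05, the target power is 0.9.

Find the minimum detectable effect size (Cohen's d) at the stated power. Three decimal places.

d ≈ 1.106

Need Φ(δ − 1.645) = 0.9, so δ = 1.645 + 1.282 = 2.926.
δ = d·√(n/2) ⇒ d = δ/√(n/2) = 2.926/√(14/2) = 1.1061.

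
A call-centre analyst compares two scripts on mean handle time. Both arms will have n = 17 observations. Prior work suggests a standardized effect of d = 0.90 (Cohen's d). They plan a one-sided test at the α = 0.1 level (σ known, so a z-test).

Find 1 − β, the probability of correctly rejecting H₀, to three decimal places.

Noncentrality parameter: δ = d·√(n/2) = 0.90 × √(17/2) = 2.6239
One-sided α = 0.1 → critical value z_{0.1} = 1.282.
Power = P(Z > 1.282 − δ) = Φ(1.342) = 0.9103.

Power ≈ 0.910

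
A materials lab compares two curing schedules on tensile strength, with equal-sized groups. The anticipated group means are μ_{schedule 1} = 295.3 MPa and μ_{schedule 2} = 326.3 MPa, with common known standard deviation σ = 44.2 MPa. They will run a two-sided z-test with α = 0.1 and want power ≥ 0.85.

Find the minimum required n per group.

n = 30 per group

Standardized effect: d = |μ_{schedule 1} − μ_{schedule 2}| / σ = |295.3 − 326.3| / 44.2 = 0.7014
For power 0.85 need Φ(δ − z_{0.05}) = 0.85, so δ = z_{0.05} + z_{0.15} = 1.645 + 1.036 = 2.681.
(The Φ(−δ − z_{α/2}) term is vanishingly small for δ > 0 and is dropped in the standard sample-size formula.)
δ = d·√(n/2) ⇒ n = 2(δ/d)² = 2 × (2.681 / 0.7014)² = 29.23.
Round up to the next whole unit.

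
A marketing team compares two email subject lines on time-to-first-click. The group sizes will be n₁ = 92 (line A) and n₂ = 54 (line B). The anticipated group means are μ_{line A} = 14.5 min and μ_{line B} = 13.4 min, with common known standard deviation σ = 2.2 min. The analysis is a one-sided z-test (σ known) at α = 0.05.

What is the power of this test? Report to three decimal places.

Standardized effect: d = |μ_{line A} − μ_{line B}| / σ = |14.5 − 13.4| / 2.2 = 0.5000
Noncentrality parameter: δ = d / √(1/n₁ + 1/n₂) = 0.5000 / √(1/92 + 1/54) = 2.9167
Critical value for a one-sided test at α = 0.05: z_α = 1.645.
Power = P(Z > 1.645 − δ) = Φ(1.272) = 0.8983.

Power ≈ 0.898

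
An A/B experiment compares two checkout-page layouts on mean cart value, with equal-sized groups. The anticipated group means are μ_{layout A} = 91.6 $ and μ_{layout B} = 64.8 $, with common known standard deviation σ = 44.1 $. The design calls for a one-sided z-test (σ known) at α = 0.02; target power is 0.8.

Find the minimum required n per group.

n = 46 per group

Standardized effect: d = |μ_{layout A} − μ_{layout B}| / σ = |91.6 − 64.8| / 44.1 = 0.6077
For power 0.8 need Φ(δ − z_{0.02}) = 0.8, so δ = z_{0.02} + z_{0.20} = 2.054 + 0.842 = 2.895.
δ = d·√(n/2) ⇒ n = 2(δ/d)² = 2 × (2.895 / 0.6077)² = 45.40.
Rounding up, n = 46 per group.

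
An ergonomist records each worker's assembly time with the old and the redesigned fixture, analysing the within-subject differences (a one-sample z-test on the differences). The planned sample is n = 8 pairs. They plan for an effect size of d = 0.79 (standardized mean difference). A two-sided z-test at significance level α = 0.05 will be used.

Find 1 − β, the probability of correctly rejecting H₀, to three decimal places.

Noncentrality parameter: δ = d·√n = 0.79 × √8 = 2.2345
Critical value for a two-sided test at α = 0.05: z_{α/2} = 1.960.
Power = Φ(δ − 1.960) + Φ(−δ − 1.960) = Φ(0.274) + Φ(-4.194) = 0.6081 + 0.0000 = 0.6082.

Power ≈ 0.608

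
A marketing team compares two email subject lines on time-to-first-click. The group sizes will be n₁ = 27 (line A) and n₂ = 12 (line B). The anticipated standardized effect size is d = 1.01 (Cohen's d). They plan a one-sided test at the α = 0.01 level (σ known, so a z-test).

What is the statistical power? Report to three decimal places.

Noncentrality parameter: δ = d / √(1/n₁ + 1/n₂) = 1.01 / √(1/27 + 1/12) = 2.9111
One-sided α = 0.01 → critical value z_{0.01} = 2.326.
Power = Φ(δ − 2.326) = Φ(0.585) = 0.7207.

Power ≈ 0.721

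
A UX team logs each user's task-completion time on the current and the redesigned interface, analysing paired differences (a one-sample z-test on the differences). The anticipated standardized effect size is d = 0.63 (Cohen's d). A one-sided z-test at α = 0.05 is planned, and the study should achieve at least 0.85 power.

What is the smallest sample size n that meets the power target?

n = 19

For power 0.85 need Φ(δ − z_{0.05}) = 0.85, so δ = z_{0.05} + z_{0.15} = 1.645 + 1.036 = 2.681.
δ = d·√n ⇒ n = (δ/d)² = (2.681 / 0.63)² = 18.11.
Round up to the next whole unit.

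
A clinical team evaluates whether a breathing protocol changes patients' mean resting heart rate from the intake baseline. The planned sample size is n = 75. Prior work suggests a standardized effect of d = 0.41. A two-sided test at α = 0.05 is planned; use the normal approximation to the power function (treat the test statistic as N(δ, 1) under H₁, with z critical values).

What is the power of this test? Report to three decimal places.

Noncentrality parameter: δ = d·√n = 0.41 × √75 = 3.5507
Critical value for a two-sided test at α = 0.05: z_{α/2} = 1.960.
Power = Φ(δ − 1.960) + Φ(−δ − 1.960) = Φ(1.591) + Φ(-5.511) = 0.9442 + 0.0000 = 0.9442.

Power ≈ 0.944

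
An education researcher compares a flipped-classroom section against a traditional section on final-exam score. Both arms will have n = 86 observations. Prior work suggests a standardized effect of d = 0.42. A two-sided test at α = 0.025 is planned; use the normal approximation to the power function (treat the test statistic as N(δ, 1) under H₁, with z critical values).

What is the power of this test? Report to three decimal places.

Noncentrality parameter: δ = d·√(n/2) = 0.42 × √(86/2) = 2.7541
Two-sided α = 0.025 → critical value z_{0.0125} = 2.241.
Power = Φ(δ − 2.241) + Φ(−δ − 2.241) = Φ(0.513) + Φ(-4.996) = 0.6959 + 0.0000 = 0.6959.

Power ≈ 0.696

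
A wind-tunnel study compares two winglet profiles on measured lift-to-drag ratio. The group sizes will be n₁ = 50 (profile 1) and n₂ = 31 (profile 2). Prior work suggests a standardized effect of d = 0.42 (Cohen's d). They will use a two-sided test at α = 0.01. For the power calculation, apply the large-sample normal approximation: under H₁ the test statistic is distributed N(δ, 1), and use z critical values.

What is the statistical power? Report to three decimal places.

Noncentrality parameter: δ = d / √(1/n₁ + 1/n₂) = 0.42 / √(1/50 + 1/31) = 1.8373
Two-sided α = 0.01 → critical value z_{0.005} = 2.576.
Power = Φ(δ − 2.576) + Φ(−δ − 2.576) = Φ(-0.739) + Φ(-4.413) = 0.2301 + 0.0000 = 0.2301.

Power ≈ 0.230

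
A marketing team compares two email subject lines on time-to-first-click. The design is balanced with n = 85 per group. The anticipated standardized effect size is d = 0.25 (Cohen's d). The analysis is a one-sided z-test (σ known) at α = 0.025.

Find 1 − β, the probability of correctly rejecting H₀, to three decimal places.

Noncentrality parameter: δ = d·√(n/2) = 0.25 × √(85/2) = 1.6298
One-sided α = 0.025 → critical value z_{0.025} = 1.960.
Power = P(Z > 1.960 − δ) = Φ(-0.330) = 0.3706.

Power ≈ 0.371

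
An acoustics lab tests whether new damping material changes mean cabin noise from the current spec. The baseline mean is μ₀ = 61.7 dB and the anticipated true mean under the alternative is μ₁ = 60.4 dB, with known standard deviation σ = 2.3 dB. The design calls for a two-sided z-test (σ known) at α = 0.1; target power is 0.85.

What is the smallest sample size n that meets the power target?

n = 23

Standardized effect: d = |μ₁ − μ₀| / σ = |60.4 − 61.7| / 2.3 = 0.5652
Set Φ(δ − 1.645) = 0.85; then δ − 1.645 = Φ⁻¹(0.85) = 1.036, giving δ = 2.681.
(For δ > 0 the lower-tail rejection region contributes negligibly to power, so the one-term inversion is standard.)
δ = d·√n ⇒ n = (δ/d)² = (2.681 / 0.5652)² = 22.50.
Rounding up, n = 23.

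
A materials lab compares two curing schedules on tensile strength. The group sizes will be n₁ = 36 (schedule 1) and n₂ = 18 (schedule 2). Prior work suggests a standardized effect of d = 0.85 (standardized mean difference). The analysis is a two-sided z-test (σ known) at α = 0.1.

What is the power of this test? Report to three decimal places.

Noncentrality parameter: δ = d / √(1/n₁ + 1/n₂) = 0.85 / √(1/36 + 1/18) = 2.9445
Critical value for a two-sided test at α = 0.1: z_{α/2} = 1.645.
Power = Φ(δ − 1.645) + Φ(−δ − 1.645) = Φ(1.300) + Φ(-4.589) = 0.9031 + 0.0000 = 0.9031.

Power ≈ 0.903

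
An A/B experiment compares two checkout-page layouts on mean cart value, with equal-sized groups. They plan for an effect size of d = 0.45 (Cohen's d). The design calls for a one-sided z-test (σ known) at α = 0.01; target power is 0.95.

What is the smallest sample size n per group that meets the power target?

Set Φ(δ − 2.326) = 0.95; then δ − 2.326 = Φ⁻¹(0.95) = 1.645, giving δ = 3.971.
δ = d·√(n/2) ⇒ n = 2(δ/d)² = 2 × (3.971 / 0.45)² = 155.76.
Round up to the next whole unit.

n = 156 per group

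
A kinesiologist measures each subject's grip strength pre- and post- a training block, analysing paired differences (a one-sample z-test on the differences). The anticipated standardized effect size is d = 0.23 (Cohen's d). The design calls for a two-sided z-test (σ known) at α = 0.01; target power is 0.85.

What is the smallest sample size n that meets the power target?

Set Φ(δ − 2.576) = 0.85; then δ − 2.576 = Φ⁻¹(0.85) = 1.036, giving δ = 3.612.
(For δ > 0 the lower-tail rejection region contributes negligibly to power, so the one-term inversion is standard.)
δ = d·√n ⇒ n = (δ/d)² = (3.612 / 0.23)² = 246.66.
Round up to the next whole unit.

n = 247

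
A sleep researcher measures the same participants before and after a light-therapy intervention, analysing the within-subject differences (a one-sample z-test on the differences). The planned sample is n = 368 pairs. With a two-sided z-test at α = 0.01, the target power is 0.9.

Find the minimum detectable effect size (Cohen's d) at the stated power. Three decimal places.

d ≈ 0.201

Required noncentrality: δ = z_{0.005} + z_{0.10} = 2.576 + 1.282 = 3.857.
(The second rejection-region term Φ(−δ − z_{α/2}) is negligible and dropped.)
δ = d·√n ⇒ d = δ/√n = 3.857/√368 = 0.2011.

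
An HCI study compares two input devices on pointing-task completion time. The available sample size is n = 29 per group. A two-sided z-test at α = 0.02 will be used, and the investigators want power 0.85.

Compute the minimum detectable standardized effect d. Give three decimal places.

d ≈ 0.883

Required noncentrality: δ = z_{0.01} + z_{0.15} = 2.326 + 1.036 = 3.363.
(Lower-tail contribution to power is negligible for δ > 0.)
δ = d·√(n/2) ⇒ d = δ/√(n/2) = 3.363/√(29/2) = 0.8831.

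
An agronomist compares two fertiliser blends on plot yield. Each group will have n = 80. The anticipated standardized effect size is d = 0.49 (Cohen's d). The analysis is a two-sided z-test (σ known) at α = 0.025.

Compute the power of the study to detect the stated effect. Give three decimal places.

Power ≈ 0.804

Noncentrality parameter: δ = d·√(n/2) = 0.49 × √(80/2) = 3.0990
Two-sided α = 0.025 → critical value z_{0.0125} = 2.241.
Power = Φ(δ − 2.241) + Φ(−δ − 2.241) = Φ(0.858) + Φ(-5.340) = 0.8045 + 0.0000 = 0.8045.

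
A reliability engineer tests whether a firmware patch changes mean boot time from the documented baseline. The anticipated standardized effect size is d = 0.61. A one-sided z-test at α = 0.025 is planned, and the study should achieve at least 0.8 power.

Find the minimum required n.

Set Φ(δ − 1.960) = 0.8; then δ − 1.960 = Φ⁻¹(0.8) = 0.842, giving δ = 2.802.
δ = d·√n ⇒ n = (δ/d)² = (2.802 / 0.61)² = 21.09.
Rounding up, n = 22.

n = 22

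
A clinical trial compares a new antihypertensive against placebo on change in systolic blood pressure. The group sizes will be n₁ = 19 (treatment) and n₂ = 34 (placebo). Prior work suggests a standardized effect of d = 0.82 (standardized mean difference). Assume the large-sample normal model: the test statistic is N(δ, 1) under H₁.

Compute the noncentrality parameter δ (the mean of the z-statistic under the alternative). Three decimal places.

δ = d / √(1/n₁ + 1/n₂) = 0.82 / √(1/19 + 1/34) = 2.8628

δ ≈ 2.863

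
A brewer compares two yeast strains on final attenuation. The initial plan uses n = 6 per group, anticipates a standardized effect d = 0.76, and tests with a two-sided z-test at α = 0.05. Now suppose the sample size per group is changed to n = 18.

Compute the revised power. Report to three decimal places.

Power ≈ 0.626

With n = 18 per group: δ = d·√(n/2) = 0.76 × √(18/2) = 2.2800. Critical value z_{0.025} = 1.960.
Revised power = Φ(δ − 1.960) + Φ(−δ − 1.960) = Φ(0.320) + Φ(-4.240) = 0.6255 + 0.0000 = 0.6255.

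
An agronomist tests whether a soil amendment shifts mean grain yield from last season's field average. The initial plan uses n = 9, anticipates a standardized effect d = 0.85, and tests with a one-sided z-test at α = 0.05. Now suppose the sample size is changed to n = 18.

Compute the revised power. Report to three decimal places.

With n = 18: δ = d·√n = 0.85 × √18 = 3.6062. Critical value z_{0.05} = 1.645.
Revised power = P(Z > 1.645 − δ) = Φ(1.961) = 0.9751.

Power ≈ 0.975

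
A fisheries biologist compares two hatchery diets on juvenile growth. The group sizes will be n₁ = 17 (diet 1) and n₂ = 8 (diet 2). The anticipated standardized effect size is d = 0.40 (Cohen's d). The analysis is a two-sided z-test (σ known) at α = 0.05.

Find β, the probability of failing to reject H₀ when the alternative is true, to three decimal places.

Noncentrality parameter: δ = d / √(1/n₁ + 1/n₂) = 0.40 / √(1/17 + 1/8) = 0.9330
Two-sided α = 0.05 → critical value z_{0.025} = 1.960.
Power = Φ(δ − 1.960) + Φ(−δ − 1.960) = Φ(-1.027) + Φ(-2.893) = 0.1522 + 0.0019 = 0.1541.
Type II error: β = 1 − power = 1 − 0.1541 = 0.8459.

β ≈ 0.846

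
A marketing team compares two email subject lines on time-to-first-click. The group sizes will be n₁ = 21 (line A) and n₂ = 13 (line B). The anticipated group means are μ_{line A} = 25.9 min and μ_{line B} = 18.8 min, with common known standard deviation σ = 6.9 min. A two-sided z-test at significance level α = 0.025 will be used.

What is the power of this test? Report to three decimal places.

Power ≈ 0.750

Standardized effect: d = |μ_{line A} − μ_{line B}| / σ = |25.9 − 18.8| / 6.9 = 1.0290
Noncentrality parameter: δ = d / √(1/n₁ + 1/n₂) = 1.0290 / √(1/21 + 1/13) = 2.9158
Critical value for a two-sided test at α = 0.025: z_{α/2} = 2.241.
Power = Φ(δ − 2.241) + Φ(−δ − 2.241) = Φ(0.674) + Φ(-5.157) = 0.7500 + 0.0000 = 0.7500.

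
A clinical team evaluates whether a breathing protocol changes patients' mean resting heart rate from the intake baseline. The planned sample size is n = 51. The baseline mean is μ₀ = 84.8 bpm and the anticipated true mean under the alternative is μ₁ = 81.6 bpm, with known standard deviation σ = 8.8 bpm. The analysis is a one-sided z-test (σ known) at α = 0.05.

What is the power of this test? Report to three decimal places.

Power ≈ 0.829

Standardized effect: d = |μ₁ − μ₀| / σ = |81.6 − 84.8| / 8.8 = 0.3636
Noncentrality parameter: δ = d·√n = 0.3636 × √51 = 2.5969
One-sided α = 0.05 → critical value z_{0.05} = 1.645.
Power = P(Z > 1.645 − δ) = Φ(0.952) = 0.8295.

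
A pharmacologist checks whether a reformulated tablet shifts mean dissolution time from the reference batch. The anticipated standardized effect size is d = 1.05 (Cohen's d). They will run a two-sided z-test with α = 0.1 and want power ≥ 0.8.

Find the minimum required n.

For power 0.8 need Φ(δ − z_{0.05}) = 0.8, so δ = z_{0.05} + z_{0.20} = 1.645 + 0.842 = 2.486.
(For δ > 0 the lower-tail rejection region contributes negligibly to power, so the one-term inversion is standard.)
δ = d·√n ⇒ n = (δ/d)² = (2.486 / 1.05)² = 5.61.
Round up to the next whole unit.

n = 6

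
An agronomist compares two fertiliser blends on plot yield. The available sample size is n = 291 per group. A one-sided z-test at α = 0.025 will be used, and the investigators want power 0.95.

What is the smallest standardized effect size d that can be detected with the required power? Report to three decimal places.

d ≈ 0.299

Required noncentrality: δ = z_{0.025} + z_{0.05} = 1.960 + 1.645 = 3.605.
δ = d·√(n/2) ⇒ d = δ/√(n/2) = 3.605/√(291/2) = 0.2988.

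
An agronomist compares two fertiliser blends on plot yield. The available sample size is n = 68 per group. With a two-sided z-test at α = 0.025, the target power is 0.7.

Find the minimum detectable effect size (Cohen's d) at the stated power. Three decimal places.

d ≈ 0.474

Need Φ(δ − 2.241) = 0.7, so δ = 2.241 + 0.524 = 2.766.
(Lower-tail contribution to power is negligible for δ > 0.)
δ = d·√(n/2) ⇒ d = δ/√(n/2) = 2.766/√(68/2) = 0.4743.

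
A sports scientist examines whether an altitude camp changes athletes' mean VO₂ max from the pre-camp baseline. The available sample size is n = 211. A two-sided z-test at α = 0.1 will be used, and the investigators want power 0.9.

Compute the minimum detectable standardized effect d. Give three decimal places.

Need Φ(δ − 1.645) = 0.9, so δ = 1.645 + 1.282 = 2.926.
(The second rejection-region term Φ(−δ − z_{α/2}) is negligible and dropped.)
δ = d·√n ⇒ d = δ/√n = 2.926/√211 = 0.2015.

d ≈ 0.201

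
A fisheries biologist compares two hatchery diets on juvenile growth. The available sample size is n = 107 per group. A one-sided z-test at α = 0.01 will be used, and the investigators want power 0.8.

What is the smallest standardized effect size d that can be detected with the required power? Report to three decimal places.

d ≈ 0.433

Required noncentrality: δ = z_{0.01} + z_{0.20} = 2.326 + 0.842 = 3.168.
δ = d·√(n/2) ⇒ d = δ/√(n/2) = 3.168/√(107/2) = 0.4331.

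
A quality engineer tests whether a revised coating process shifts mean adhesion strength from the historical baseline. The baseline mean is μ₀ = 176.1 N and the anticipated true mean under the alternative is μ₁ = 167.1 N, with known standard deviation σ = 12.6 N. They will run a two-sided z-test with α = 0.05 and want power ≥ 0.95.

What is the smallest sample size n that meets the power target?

n = 26

Standardized effect: d = |μ₁ − μ₀| / σ = |167.1 − 176.1| / 12.6 = 0.7143
For power 0.95 need Φ(δ − z_{0.025}) = 0.95, so δ = z_{0.025} + z_{0.05} = 1.960 + 1.645 = 3.605.
(Ignoring the negligible lower-tail rejection probability gives the usual closed-form inversion.)
δ = d·√n ⇒ n = (δ/d)² = (3.605 / 0.7143)² = 25.47.
Rounding up, n = 26.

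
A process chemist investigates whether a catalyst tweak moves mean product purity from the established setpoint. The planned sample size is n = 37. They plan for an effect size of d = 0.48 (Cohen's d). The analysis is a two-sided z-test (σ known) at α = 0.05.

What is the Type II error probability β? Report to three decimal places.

β ≈ 0.169

Noncentrality parameter: δ = d·√n = 0.48 × √37 = 2.9197
Two-sided α = 0.05 → critical value z_{0.025} = 1.960.
Power = Φ(δ − 1.960) + Φ(−δ − 1.960) = Φ(0.960) + Φ(-4.880) = 0.8314 + 0.0000 = 0.8314.
Type II error: β = 1 − power = 1 − 0.8314 = 0.1686.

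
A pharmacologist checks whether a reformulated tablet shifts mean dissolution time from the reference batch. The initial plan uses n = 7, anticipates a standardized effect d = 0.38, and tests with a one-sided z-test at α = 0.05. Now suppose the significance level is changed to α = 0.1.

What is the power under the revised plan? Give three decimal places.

Power ≈ 0.391

δ = d·√n = 0.38 × √7 = 1.0054 (unchanged). New critical value: z_{0.1} = 1.282.
Revised power = Φ(δ − 1.282) = Φ(-0.276) = 0.3912.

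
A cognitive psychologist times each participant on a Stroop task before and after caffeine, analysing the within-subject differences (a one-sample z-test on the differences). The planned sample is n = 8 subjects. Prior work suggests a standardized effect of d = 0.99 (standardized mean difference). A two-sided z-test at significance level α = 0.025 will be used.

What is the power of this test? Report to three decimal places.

Noncentrality parameter: δ = d·√n = 0.99 × √8 = 2.8001
Two-sided α = 0.025 → critical value z_{0.0125} = 2.241.
Power = Φ(δ − 2.241) + Φ(−δ − 2.241) = Φ(0.559) + Φ(-5.042) = 0.7118 + 0.0000 = 0.7118.

Power ≈ 0.712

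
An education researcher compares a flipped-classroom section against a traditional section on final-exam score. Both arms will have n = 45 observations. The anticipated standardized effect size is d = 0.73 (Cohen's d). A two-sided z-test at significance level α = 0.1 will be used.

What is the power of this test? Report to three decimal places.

Power ≈ 0.965

Noncentrality parameter: δ = d·√(n/2) = 0.73 × √(45/2) = 3.4627
Critical value for a two-sided test at α = 0.1: z_{α/2} = 1.645.
Power = Φ(δ − 1.645) + Φ(−δ − 1.645) = Φ(1.818) + Φ(-5.108) = 0.9655 + 0.0000 = 0.9655.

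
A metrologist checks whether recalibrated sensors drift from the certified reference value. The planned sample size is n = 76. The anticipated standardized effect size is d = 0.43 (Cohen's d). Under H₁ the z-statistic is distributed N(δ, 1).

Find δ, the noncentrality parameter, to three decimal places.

The noncentrality parameter scales effect size by the design's sample-size factor: δ = d·√n = 0.43 × √76 = 3.7487

δ ≈ 3.749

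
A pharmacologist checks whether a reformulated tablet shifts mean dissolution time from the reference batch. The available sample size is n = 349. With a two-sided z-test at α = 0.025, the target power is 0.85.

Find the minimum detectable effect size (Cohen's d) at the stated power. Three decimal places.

d ≈ 0.175

Required noncentrality: δ = z_{0.0125} + z_{0.15} = 2.241 + 1.036 = 3.278.
(Lower-tail contribution to power is negligible for δ > 0.)
δ = d·√n ⇒ d = δ/√n = 3.278/√349 = 0.1755.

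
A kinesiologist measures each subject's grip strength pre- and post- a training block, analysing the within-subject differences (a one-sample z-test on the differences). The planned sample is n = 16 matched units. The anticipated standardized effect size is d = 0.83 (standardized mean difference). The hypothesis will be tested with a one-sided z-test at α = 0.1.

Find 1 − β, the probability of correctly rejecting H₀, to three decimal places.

Noncentrality parameter: δ = d·√n = 0.83 × √16 = 3.3200
One-sided α = 0.1 → critical value z_{0.1} = 1.282.
Power = P(Z > 1.282 − δ) = Φ(2.038) = 0.9792.

Power ≈ 0.979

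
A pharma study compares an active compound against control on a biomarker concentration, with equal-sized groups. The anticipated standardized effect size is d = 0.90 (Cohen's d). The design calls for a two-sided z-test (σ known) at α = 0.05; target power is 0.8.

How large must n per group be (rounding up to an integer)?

Set Φ(δ − 1.960) = 0.8; then δ − 1.960 = Φ⁻¹(0.8) = 0.842, giving δ = 2.802.
(For δ > 0 the lower-tail rejection region contributes negligibly to power, so the one-term inversion is standard.)
δ = d·√(n/2) ⇒ n = 2(δ/d)² = 2 × (2.802 / 0.90)² = 19.38.
Rounding up, n = 20 per group.

n = 20 per group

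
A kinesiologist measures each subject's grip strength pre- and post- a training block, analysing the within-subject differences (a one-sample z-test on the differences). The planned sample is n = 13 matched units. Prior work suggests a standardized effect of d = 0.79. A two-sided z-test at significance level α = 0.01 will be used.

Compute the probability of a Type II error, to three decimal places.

β ≈ 0.393

Noncentrality parameter: δ = d·√n = 0.79 × √13 = 2.8484
Two-sided α = 0.01 → critical value z_{0.005} = 2.576.
Power = Φ(δ − 2.576) + Φ(−δ − 2.576) = Φ(0.273) + Φ(-5.424) = 0.6074 + 0.0000 = 0.6074.
Type II error: β = 1 − power = 1 − 0.6074 = 0.3926.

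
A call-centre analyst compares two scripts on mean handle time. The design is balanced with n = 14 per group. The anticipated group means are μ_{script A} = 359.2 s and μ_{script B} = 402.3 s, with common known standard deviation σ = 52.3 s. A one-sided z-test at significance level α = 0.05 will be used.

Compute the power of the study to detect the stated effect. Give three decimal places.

Standardized effect: d = |μ_{script A} − μ_{script B}| / σ = |359.2 − 402.3| / 52.3 = 0.8241
Noncentrality parameter: δ = d·√(n/2) = 0.8241 × √(14/2) = 2.1803
Critical value for a one-sided test at α = 0.05: z_α = 1.645.
Power = P(Z > 1.645 − δ) = Φ(0.535) = 0.7038.

Power ≈ 0.704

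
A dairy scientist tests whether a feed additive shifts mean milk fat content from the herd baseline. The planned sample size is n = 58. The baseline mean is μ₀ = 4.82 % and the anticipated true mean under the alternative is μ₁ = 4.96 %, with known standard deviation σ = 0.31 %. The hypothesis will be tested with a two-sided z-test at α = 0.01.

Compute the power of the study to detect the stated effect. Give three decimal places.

Power ≈ 0.806

Standardized effect: d = |μ₁ − μ₀| / σ = |4.96 − 4.82| / 0.31 = 0.4516
Noncentrality parameter: δ = d·√n = 0.4516 × √58 = 3.4394
Critical value for a two-sided test at α = 0.01: z_{α/2} = 2.576.
Power = Φ(δ − 2.576) + Φ(−δ − 2.576) = Φ(0.864) + Φ(-6.015) = 0.8061 + 0.0000 = 0.8061.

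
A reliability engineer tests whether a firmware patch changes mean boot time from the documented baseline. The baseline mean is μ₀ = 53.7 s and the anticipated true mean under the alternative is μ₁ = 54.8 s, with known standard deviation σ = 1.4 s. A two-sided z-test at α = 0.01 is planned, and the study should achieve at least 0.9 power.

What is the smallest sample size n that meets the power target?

Standardized effect: d = |μ₁ − μ₀| / σ = |54.8 − 53.7| / 1.4 = 0.7857
For power 0.9 need Φ(δ − z_{0.005}) = 0.9, so δ = z_{0.005} + z_{0.10} = 2.576 + 1.282 = 3.857.
(For δ > 0 the lower-tail rejection region contributes negligibly to power, so the one-term inversion is standard.)
δ = d·√n ⇒ n = (δ/d)² = (3.857 / 0.7857)² = 24.10.
Round up to the next whole unit.

n = 25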